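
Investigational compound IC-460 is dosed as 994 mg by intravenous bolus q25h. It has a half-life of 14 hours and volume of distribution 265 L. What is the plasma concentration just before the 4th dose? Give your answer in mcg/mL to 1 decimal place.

1.5 mcg/mL

f = (1/2)^(τ/t½) = (1/2)^(25/14) ≈ 0.2900.
C₀ = D/Vd = 994/265 ≈ 3.751 mcg/mL.
Before the 4th dose, 3 doses have been given. Superposition: Cmin = C₀·(f + f² + … + f^3).
≈ 3.751 × (0.2900 + 0.0841 + 0.0244) ≈ 3.751 × 0.3985 ≈ 1.495 mcg/mL.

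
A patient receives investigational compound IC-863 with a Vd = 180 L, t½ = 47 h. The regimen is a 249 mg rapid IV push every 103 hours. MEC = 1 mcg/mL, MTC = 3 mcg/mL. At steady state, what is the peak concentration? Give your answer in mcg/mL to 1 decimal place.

1.8 mcg/mL

Over one 103-h interval, 103/47 ≈ 2.1915 half-lives elapse, leaving f ≈ 0.2189 of each dose.
Accumulation ratio R = 1/(1 − f) ≈ 1/0.7811 ≈ 1.2802.
Each bolus raises the concentration by D/Vd = 249/180 ≈ 1.383 mcg/mL.
Steady-state peak Cmax,ss = C₀·R ≈ 1.383 × 1.2802 ≈ 1.771 mcg/mL.
Peak 1.8 mcg/mL vs MTC 3 mcg/mL: below toxic threshold.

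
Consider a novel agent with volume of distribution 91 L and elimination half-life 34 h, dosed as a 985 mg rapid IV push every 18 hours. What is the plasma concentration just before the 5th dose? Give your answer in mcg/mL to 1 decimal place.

18.8 mcg/mL

f = (1/2)^(τ/t½) = (1/2)^(18/34) ≈ 0.6928.
C₀ = D/Vd = 985/91 ≈ 10.824 mcg/mL.
Before the 5th dose, 4 doses have been given. Superposition: Cmin = C₀·(f + f² + … + f^4).
≈ 10.824 × (0.6928 + 0.4800 + 0.3325 + 0.2304) ≈ 10.824 × 1.7357 ≈ 18.787 mcg/mL.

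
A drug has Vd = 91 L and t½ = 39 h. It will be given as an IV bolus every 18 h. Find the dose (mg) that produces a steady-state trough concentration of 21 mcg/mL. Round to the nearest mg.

τ/t½ = 18/39 ≈ 0.46154, so f = (1/2)^(18/39) ≈ 0.726211.
Cmin,ss = (D/Vd)·f/(1−f), so D = Cmin,ss·Vd·(1−f)/f.
D = 21 × 91 × (1−f)/f ≈ 21 × 91 × 0.37701 ≈ 720.47 mg.

720 mg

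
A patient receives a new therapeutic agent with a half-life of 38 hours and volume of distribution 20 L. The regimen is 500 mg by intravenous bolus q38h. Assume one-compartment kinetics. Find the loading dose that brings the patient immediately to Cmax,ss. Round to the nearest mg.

f = (1/2)^(38/38) ≈ 0.500000; accumulation ratio R = 1/(1−f) ≈ 2.00000.
Loading dose to hit Cmax,ss on first dose: D_load = D_maint·R ≈ 500 × 2.00000 ≈ 1000.00 mg.

1000 mg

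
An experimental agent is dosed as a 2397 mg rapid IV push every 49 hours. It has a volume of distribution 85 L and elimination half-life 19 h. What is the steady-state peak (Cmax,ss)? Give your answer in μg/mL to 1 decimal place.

k = ln2/t½ = ln2/19 ≈ 0.036481 h⁻¹; fraction remaining f = e^(−kτ) = e^(−0.036481×49) ≈ 0.1674.
At steady state, accumulation factor R = 1/(1 − e^(−kτ)) ≈ 1.2011.
Single-dose peak C₀ = D/Vd = 2397/85 ≈ 28.200 μg/mL.
Steady-state peak Cmax,ss = C₀·R ≈ 28.200 × 1.2011 ≈ 33.871 μg/mL.

33.9 μg/mL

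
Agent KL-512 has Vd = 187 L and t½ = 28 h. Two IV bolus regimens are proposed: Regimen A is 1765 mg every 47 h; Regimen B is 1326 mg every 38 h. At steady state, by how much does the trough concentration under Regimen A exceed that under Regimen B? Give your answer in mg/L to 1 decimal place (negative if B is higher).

-0.3 mg/L

Regimen A: f = (1/2)^(47/28) ≈ 0.3124; Cmin,ss = (1765/187)·f/(1−f) ≈ 4.288 mg/L.
Regimen B: f = (1/2)^(38/28) ≈ 0.3904; Cmin,ss = (1326/187)·f/(1−f) ≈ 4.541 mg/L.
Difference ≈ 4.288 − 4.541 ≈ -0.253 mg/L.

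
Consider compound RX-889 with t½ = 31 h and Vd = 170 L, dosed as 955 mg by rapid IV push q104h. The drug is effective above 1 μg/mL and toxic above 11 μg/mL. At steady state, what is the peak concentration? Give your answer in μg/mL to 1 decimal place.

τ/t½ = 104/31 ≈ 3.3548, so fraction remaining f = (1/2)^(104/31) ≈ 0.0977.
Accumulation ratio R = 1/(1 − f) ≈ 1/0.9023 ≈ 1.1083.
Single-dose peak C₀ = D/Vd = 955/170 ≈ 5.618 μg/mL.
Cmax,ss = C₀/(1 − f) ≈ 5.618/0.9023 ≈ 6.226 μg/mL.
Peak 6.2 μg/mL vs MTC 11 μg/mL: below toxic threshold.

6.2 μg/mL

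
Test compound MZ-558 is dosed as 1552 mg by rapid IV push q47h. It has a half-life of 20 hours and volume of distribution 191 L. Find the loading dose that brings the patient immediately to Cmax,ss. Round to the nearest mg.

1931 mg

f = (1/2)^(47/20) ≈ 0.196146; accumulation ratio R = 1/(1−f) ≈ 1.24401.
Loading dose to hit Cmax,ss on first dose: D_load = D_maint·R ≈ 1552 × 1.24401 ≈ 1930.70 mg.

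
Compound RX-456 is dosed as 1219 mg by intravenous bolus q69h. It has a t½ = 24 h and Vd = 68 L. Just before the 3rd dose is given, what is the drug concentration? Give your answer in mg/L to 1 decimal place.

2.8 mg/L

f = (1/2)^(τ/t½) = (1/2)^(69/24) ≈ 0.1363.
C₀ = D/Vd = 1219/68 ≈ 17.926 mg/L.
Before the 3rd dose, 2 doses have been given. Superposition: Cmin = C₀·(f + f²).
≈ 17.926 × (0.1363 + 0.0186) ≈ 17.926 × 0.1549 ≈ 2.777 mg/L.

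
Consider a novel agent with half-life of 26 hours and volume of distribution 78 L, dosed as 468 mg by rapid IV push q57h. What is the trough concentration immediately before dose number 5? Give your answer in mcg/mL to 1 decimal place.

f = (1/2)^(τ/t½) = (1/2)^(57/26) ≈ 0.2188.
C₀ = D/Vd = 468/78 ≈ 6.000 mcg/mL.
Before the 5th dose, 4 doses have been given. Superposition: Cmin = C₀·(f + f² + … + f^4).
≈ 6.000 × (0.2188 + 0.0479 + 0.0105 + 0.0023) ≈ 6.000 × 0.2795 ≈ 1.677 mcg/mL.

1.7 mcg/mL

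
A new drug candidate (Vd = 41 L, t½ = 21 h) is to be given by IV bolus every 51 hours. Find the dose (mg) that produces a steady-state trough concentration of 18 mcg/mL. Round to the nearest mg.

3235 mg

τ/t½ = 51/21 ≈ 2.4286, so f = (1/2)^(51/21) ≈ 0.185749.
Cmin,ss = (D/Vd)·f/(1−f), so D = Cmin,ss·Vd·(1−f)/f.
D = 18 × 41 × (1−f)/f ≈ 18 × 41 × 4.38361 ≈ 3235.10 mg.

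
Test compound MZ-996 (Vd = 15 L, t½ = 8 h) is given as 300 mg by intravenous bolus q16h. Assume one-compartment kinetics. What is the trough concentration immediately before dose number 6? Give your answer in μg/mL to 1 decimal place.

6.7 μg/mL

f = (1/2)^(τ/t½) = (1/2)^(16/8) ≈ 0.2500.
C₀ = D/Vd = 300/15 ≈ 20.000 μg/mL.
Before the 6th dose, 5 doses have been given. Superposition: Cmin = C₀·(f + f² + … + f^5).
≈ 20.000 × (0.2500 + 0.0625 + 0.0156 + 0.0039 + 0.0010) ≈ 20.000 × 0.3330 ≈ 6.660 μg/mL.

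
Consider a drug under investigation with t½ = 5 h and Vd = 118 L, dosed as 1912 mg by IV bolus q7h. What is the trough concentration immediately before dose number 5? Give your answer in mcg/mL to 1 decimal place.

9.7 mcg/mL

f = (1/2)^(τ/t½) = (1/2)^(7/5) ≈ 0.3789.
C₀ = D/Vd = 1912/118 ≈ 16.203 mcg/mL.
Before the 5th dose, 4 doses have been given. Superposition: Cmin = C₀·(f + f² + … + f^4).
≈ 16.203 × (0.3789 + 0.1436 + 0.0544 + 0.0206) ≈ 16.203 × 0.5975 ≈ 9.681 mcg/mL.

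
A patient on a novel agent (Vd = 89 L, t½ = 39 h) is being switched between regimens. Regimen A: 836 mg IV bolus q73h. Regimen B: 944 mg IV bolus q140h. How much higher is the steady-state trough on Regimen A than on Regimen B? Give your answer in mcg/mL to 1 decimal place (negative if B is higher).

Regimen A: f = (1/2)^(73/39) ≈ 0.2732; Cmin,ss = (836/89)·f/(1−f) ≈ 3.531 mcg/mL.
Regimen B: f = (1/2)^(140/39) ≈ 0.0831; Cmin,ss = (944/89)·f/(1−f) ≈ 0.961 mcg/mL.
Difference ≈ 3.531 − 0.961 ≈ 2.570 mcg/mL.

2.6 mcg/mL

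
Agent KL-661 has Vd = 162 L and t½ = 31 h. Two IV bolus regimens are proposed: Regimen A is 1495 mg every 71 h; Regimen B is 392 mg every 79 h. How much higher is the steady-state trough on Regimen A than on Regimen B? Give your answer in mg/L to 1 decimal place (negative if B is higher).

Regimen A: f = (1/2)^(71/31) ≈ 0.2044; Cmin,ss = (1495/162)·f/(1−f) ≈ 2.371 mg/L.
Regimen B: f = (1/2)^(79/31) ≈ 0.1709; Cmin,ss = (392/162)·f/(1−f) ≈ 0.499 mg/L.
Difference ≈ 2.371 − 0.499 ≈ 1.872 mg/L.

1.9 mg/L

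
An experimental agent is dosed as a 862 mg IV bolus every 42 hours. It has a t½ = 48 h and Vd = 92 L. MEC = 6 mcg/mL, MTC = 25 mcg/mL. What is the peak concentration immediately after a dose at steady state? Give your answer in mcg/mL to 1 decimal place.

τ/t½ = 42/48 ≈ 0.875, so fraction remaining f = (1/2)^(42/48) ≈ 0.5453.
At steady state, accumulation factor R = 1/(1 − e^(−kτ)) ≈ 2.1993.
Single-dose peak C₀ = D/Vd = 862/92 ≈ 9.370 mcg/mL.
Steady-state peak Cmax,ss = C₀·R ≈ 9.370 × 2.1993 ≈ 20.607 mcg/mL.
Peak 20.6 mcg/mL vs MTC 25 mcg/mL: below toxic threshold.

20.6 mcg/mL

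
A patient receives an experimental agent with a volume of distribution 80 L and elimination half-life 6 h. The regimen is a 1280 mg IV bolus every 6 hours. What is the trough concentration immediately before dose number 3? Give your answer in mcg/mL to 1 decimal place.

12.0 mcg/mL

f = (1/2)^(τ/t½) = (1/2)^(6/6) ≈ 0.5000.
C₀ = D/Vd = 1280/80 ≈ 16.000 mcg/mL.
Before the 3rd dose, 2 doses have been given. Superposition: Cmin = C₀·(f + f²).
≈ 16.000 × (0.5000 + 0.2500) ≈ 16.000 × 0.7500 ≈ 12.000 mcg/mL.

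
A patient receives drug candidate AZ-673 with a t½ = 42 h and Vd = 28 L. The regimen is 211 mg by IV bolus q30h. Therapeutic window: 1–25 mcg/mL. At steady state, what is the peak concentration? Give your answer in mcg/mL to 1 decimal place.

19.3 mcg/mL

τ/t½ = 30/42 ≈ 0.71429, so fraction remaining f = (1/2)^(30/42) ≈ 0.6095.
At steady state, accumulation factor R = 1/(1 − e^(−kτ)) ≈ 2.5608.
Single-dose peak C₀ = D/Vd = 211/28 ≈ 7.536 mcg/mL.
Cmax,ss = C₀/(1 − f) ≈ 7.536/0.3905 ≈ 19.298 mcg/mL.
Peak 19.3 mcg/mL vs MTC 25 mcg/mL: below toxic threshold.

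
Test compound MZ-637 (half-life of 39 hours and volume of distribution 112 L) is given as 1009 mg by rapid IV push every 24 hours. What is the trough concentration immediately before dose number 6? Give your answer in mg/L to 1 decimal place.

f = (1/2)^(τ/t½) = (1/2)^(24/39) ≈ 0.6528.
C₀ = D/Vd = 1009/112 ≈ 9.009 mg/L.
Before the 6th dose, 5 doses have been given. Superposition: Cmin = C₀·(f + f² + … + f^5).
≈ 9.009 × (0.6528 + 0.4261 + 0.2782 + 0.1816 + 0.1185) ≈ 9.009 × 1.6572 ≈ 14.930 mg/L.

14.9 mg/L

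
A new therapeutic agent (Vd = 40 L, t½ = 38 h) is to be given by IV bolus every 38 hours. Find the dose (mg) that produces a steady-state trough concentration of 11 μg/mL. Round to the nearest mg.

τ/t½ = 38/38 ≈ 1, so f = (1/2)^(38/38) ≈ 0.500000.
Cmin,ss = (D/Vd)·f/(1−f), so D = Cmin,ss·Vd·(1−f)/f.
D = 11 × 40 × (1−f)/f ≈ 11 × 40 × 1.00000 ≈ 440.00 mg.

440 mg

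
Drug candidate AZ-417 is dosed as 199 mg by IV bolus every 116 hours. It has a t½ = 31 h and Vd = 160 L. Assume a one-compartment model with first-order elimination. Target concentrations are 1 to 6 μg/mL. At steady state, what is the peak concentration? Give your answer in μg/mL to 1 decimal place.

1.3 μg/mL

Over one 116-h interval, 116/31 ≈ 3.7419 half-lives elapse, leaving f ≈ 0.0747 of each dose.
Accumulation ratio R = 1/(1 − f) ≈ 1/0.9253 ≈ 1.0807.
Single-dose peak C₀ = D/Vd = 199/160 ≈ 1.244 μg/mL.
Steady-state peak Cmax,ss = C₀·R ≈ 1.244 × 1.0807 ≈ 1.344 μg/mL.
Peak 1.3 μg/mL vs MTC 6 μg/mL: below toxic threshold.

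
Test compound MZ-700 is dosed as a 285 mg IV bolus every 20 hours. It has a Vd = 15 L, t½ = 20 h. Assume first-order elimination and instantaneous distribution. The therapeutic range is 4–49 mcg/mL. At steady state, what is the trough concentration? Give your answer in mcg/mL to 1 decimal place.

The dosing interval is 1 half-life, so f = 2^(−1) = 0.5.
Accumulation ratio R = 1/(1 − f) = 1/0.5 = 2/1.
Single-dose peak C₀ = D/Vd = 285/15 = 19 mcg/mL.
Steady-state peak Cmax,ss = C₀·R = 19 × 2/1 ≈ 38.000 mcg/mL.
Steady-state trough Cmin,ss = Cmax,ss·f ≈ 38.000 × 0.5 ≈ 19.000 mcg/mL.
Trough 19.0 mcg/mL vs MEC 4 mcg/mL: adequate.

19.0 mcg/mL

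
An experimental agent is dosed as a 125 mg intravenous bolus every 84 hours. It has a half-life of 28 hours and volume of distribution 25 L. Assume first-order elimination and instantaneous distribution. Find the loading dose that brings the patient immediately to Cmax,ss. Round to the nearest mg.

f = (1/2)^(84/28) ≈ 0.125000; accumulation ratio R = 1/(1−f) ≈ 1.14286.
Loading dose to hit Cmax,ss on first dose: D_load = D_maint·R ≈ 125 × 1.14286 ≈ 142.86 mg.

143 mg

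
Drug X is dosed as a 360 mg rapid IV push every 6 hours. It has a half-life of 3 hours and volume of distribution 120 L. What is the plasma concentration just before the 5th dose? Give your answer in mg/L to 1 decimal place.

f = (1/2)^(τ/t½) = (1/2)^(6/3) ≈ 0.2500.
C₀ = D/Vd = 360/120 ≈ 3.000 mg/L.
Before the 5th dose, 4 doses have been given. Superposition: Cmin = C₀·(f + f² + … + f^4).
≈ 3.000 × (0.2500 + 0.0625 + 0.0156 + 0.0039) ≈ 3.000 × 0.3320 ≈ 0.996 mg/L.

1.0 mg/L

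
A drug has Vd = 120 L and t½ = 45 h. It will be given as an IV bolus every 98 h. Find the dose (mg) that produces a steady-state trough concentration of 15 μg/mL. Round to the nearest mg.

τ/t½ = 98/45 ≈ 2.1778, so f = (1/2)^(98/45) ≈ 0.221016.
Cmin,ss = (D/Vd)·f/(1−f), so D = Cmin,ss·Vd·(1−f)/f.
D = 15 × 120 × (1−f)/f ≈ 15 × 120 × 3.52456 ≈ 6344.21 mg.

6344 mg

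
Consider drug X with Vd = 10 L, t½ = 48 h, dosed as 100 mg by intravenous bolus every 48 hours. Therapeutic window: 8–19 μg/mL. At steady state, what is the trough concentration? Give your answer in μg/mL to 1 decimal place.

10.0 μg/mL

The dosing interval is 1 half-life, so f = 2^(−1) = 0.5.
At steady state, R = 1/(1 − 0.5) = 2/1.
Single-dose peak C₀ = D/Vd = 100/10 = 10 μg/mL.
Steady-state peak Cmax,ss = C₀·R = 10 × 2/1 ≈ 20.000 μg/mL.
Steady-state trough Cmin,ss = Cmax,ss·f ≈ 20.000 × 0.5 ≈ 10.000 μg/mL.
Trough 10.0 μg/mL vs MEC 8 μg/mL: adequate.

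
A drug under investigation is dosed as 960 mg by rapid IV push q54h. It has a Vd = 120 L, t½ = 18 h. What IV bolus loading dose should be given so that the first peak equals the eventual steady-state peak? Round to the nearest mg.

f = (1/2)^(54/18) ≈ 0.125000; accumulation ratio R = 1/(1−f) ≈ 1.14286.
Loading dose to hit Cmax,ss on first dose: D_load = D_maint·R ≈ 960 × 1.14286 ≈ 1097.15 mg.

1097 mg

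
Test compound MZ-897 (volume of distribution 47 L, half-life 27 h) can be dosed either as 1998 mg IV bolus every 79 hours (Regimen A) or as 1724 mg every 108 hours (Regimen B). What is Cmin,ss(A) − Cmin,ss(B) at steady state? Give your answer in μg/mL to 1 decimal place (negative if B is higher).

4.0 μg/mL

Regimen A: f = (1/2)^(79/27) ≈ 0.1316; Cmin,ss = (1998/47)·f/(1−f) ≈ 6.442 μg/mL.
Regimen B: f = (1/2)^(108/27) ≈ 0.0625; Cmin,ss = (1724/47)·f/(1−f) ≈ 2.445 μg/mL.
Difference ≈ 6.442 − 2.445 ≈ 3.997 μg/mL.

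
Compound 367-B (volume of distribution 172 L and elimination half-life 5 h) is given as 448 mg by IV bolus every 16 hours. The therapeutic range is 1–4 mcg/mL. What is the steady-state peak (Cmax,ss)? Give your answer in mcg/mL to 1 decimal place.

2.9 mcg/mL

Over one 16-h interval, 16/5 ≈ 3.2 half-lives elapse, leaving f ≈ 0.1088 of each dose.
At steady state, accumulation factor R = 1/(1 − e^(−kτ)) ≈ 1.1221.
Single-dose peak C₀ = D/Vd = 448/172 ≈ 2.605 mcg/mL.
Steady-state peak Cmax,ss = C₀·R ≈ 2.605 × 1.1221 ≈ 2.923 mcg/mL.
Peak 2.9 mcg/mL vs MTC 4 mcg/mL: below toxic threshold.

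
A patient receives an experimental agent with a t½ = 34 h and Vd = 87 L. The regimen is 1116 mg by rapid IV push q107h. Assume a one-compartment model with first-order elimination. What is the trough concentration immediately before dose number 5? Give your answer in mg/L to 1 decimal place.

f = (1/2)^(τ/t½) = (1/2)^(107/34) ≈ 0.1129.
C₀ = D/Vd = 1116/87 ≈ 12.828 mg/L.
Before the 5th dose, 4 doses have been given. Superposition: Cmin = C₀·(f + f² + … + f^4).
≈ 12.828 × (0.1129 + 0.0127 + 0.0014 + 0.0002) ≈ 12.828 × 0.1272 ≈ 1.632 mg/L.

1.6 mg/L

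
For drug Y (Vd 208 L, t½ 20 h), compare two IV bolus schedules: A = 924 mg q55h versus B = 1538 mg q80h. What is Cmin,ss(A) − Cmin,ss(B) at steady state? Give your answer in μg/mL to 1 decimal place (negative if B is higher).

0.3 μg/mL

Regimen A: f = (1/2)^(55/20) ≈ 0.1487; Cmin,ss = (924/208)·f/(1−f) ≈ 0.776 μg/mL.
Regimen B: f = (1/2)^(80/20) ≈ 0.0625; Cmin,ss = (1538/208)·f/(1−f) ≈ 0.493 μg/mL.
Difference ≈ 0.776 − 0.493 ≈ 0.283 μg/mL.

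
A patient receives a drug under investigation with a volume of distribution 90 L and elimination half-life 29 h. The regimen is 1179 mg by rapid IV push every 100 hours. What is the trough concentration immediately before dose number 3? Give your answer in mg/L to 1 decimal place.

f = (1/2)^(τ/t½) = (1/2)^(100/29) ≈ 0.0916.
C₀ = D/Vd = 1179/90 ≈ 13.100 mg/L.
Before the 3rd dose, 2 doses have been given. Superposition: Cmin = C₀·(f + f²).
≈ 13.100 × (0.0916 + 0.0084) ≈ 13.100 × 0.1000 ≈ 1.310 mg/L.

1.3 mg/L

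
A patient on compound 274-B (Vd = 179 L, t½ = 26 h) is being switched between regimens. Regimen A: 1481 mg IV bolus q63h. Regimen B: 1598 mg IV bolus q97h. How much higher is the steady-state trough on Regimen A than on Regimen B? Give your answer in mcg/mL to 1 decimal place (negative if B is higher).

1.2 mcg/mL

Regimen A: f = (1/2)^(63/26) ≈ 0.1865; Cmin,ss = (1481/179)·f/(1−f) ≈ 1.897 mcg/mL.
Regimen B: f = (1/2)^(97/26) ≈ 0.0753; Cmin,ss = (1598/179)·f/(1−f) ≈ 0.727 mcg/mL.
Difference ≈ 1.897 − 0.727 ≈ 1.170 mcg/mL.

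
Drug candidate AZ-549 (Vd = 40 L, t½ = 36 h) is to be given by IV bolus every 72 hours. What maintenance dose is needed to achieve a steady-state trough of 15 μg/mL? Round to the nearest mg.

1800 mg

τ/t½ = 72/36 ≈ 2, so f = (1/2)^(72/36) ≈ 0.250000.
Cmin,ss = (D/Vd)·f/(1−f), so D = Cmin,ss·Vd·(1−f)/f.
D = 15 × 40 × (1−f)/f ≈ 15 × 40 × 3.00000 ≈ 1800.00 mg.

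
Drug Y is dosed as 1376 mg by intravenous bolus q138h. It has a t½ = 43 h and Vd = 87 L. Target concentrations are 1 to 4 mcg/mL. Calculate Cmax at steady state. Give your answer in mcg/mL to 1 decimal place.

17.7 mcg/mL

Over one 138-h interval, 138/43 ≈ 3.2093 half-lives elapse, leaving f ≈ 0.1081 of each dose.
Accumulation ratio R = 1/(1 − f) ≈ 1/0.8919 ≈ 1.1212.
Each bolus raises the concentration by D/Vd = 1376/87 ≈ 15.816 mcg/mL.
Steady-state peak Cmax,ss = C₀·R ≈ 15.816 × 1.1212 ≈ 17.733 mcg/mL.
Peak 17.7 mcg/mL vs MTC 4 mcg/mL: exceeds toxic threshold.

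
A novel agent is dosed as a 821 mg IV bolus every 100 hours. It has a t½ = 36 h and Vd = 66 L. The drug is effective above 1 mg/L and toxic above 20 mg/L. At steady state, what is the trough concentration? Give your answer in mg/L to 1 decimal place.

k = ln2/t½ = ln2/36 ≈ 0.019254 h⁻¹; fraction remaining f = e^(−kτ) = e^(−0.019254×100) ≈ 0.1458.
At steady state, accumulation factor R = 1/(1 − e^(−kτ)) ≈ 1.1707.
Single-dose peak C₀ = D/Vd = 821/66 ≈ 12.439 mg/L.
Steady-state peak Cmax,ss = C₀·R ≈ 12.439 × 1.1707 ≈ 14.562 mg/L.
Steady-state trough Cmin,ss = Cmax,ss·f ≈ 14.562 × 0.1458 ≈ 2.123 mg/L.
Trough 2.1 mg/L vs MEC 1 mg/L: adequate.

2.1 mg/L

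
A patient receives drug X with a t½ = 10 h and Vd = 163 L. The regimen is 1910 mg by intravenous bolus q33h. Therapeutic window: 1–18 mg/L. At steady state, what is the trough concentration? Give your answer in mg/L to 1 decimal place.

τ/t½ = 33/10 ≈ 3.3, so fraction remaining f = (1/2)^(33/10) ≈ 0.1015.
Each bolus raises the concentration by D/Vd = 1910/163 ≈ 11.718 mg/L.
Steady-state trough Cmin,ss = C₀·f/(1−f) ≈ 11.718 × 0.1015/0.8985 ≈ 1.324 mg/L.
Trough 1.3 mg/L vs MEC 1 mg/L: adequate.

1.3 mg/L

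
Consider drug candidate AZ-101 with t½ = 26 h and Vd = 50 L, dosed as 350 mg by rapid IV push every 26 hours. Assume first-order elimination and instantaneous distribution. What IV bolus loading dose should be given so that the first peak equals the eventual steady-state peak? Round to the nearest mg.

f = (1/2)^(26/26) ≈ 0.500000; accumulation ratio R = 1/(1−f) ≈ 2.00000.
Loading dose to hit Cmax,ss on first dose: D_load = D_maint·R ≈ 350 × 2.00000 ≈ 700.00 mg.

700 mg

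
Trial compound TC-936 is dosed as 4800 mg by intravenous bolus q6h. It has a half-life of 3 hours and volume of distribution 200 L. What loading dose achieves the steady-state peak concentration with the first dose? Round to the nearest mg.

6400 mg

f = (1/2)^(6/3) ≈ 0.250000; accumulation ratio R = 1/(1−f) ≈ 1.33333.
Loading dose to hit Cmax,ss on first dose: D_load = D_maint·R ≈ 4800 × 1.33333 ≈ 6399.98 mg.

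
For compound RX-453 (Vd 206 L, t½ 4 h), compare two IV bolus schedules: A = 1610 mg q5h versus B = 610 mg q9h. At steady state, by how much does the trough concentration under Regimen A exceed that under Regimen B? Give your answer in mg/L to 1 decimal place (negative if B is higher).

Regimen A: f = (1/2)^(5/4) ≈ 0.4204; Cmin,ss = (1610/206)·f/(1−f) ≈ 5.669 mg/L.
Regimen B: f = (1/2)^(9/4) ≈ 0.2102; Cmin,ss = (610/206)·f/(1−f) ≈ 0.788 mg/L.
Difference ≈ 5.669 − 0.788 ≈ 4.881 mg/L.

4.9 mg/L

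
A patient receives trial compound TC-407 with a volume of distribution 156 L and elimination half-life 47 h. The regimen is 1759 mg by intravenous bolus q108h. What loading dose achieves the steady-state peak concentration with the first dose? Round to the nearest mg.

2208 mg

f = (1/2)^(108/47) ≈ 0.203363; accumulation ratio R = 1/(1−f) ≈ 1.25528.
Loading dose to hit Cmax,ss on first dose: D_load = D_maint·R ≈ 1759 × 1.25528 ≈ 2208.04 mg.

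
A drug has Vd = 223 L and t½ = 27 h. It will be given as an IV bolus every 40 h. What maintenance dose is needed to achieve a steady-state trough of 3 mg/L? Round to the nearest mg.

τ/t½ = 40/27 ≈ 1.4815, so f = (1/2)^(40/27) ≈ 0.358121.
Cmin,ss = (D/Vd)·f/(1−f), so D = Cmin,ss·Vd·(1−f)/f.
D = 3 × 223 × (1−f)/f ≈ 3 × 223 × 1.79235 ≈ 1199.08 mg.

1199 mg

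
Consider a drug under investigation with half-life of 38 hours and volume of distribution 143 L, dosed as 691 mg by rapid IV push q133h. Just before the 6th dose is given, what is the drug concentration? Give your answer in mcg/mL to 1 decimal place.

0.5 mcg/mL

f = (1/2)^(τ/t½) = (1/2)^(133/38) ≈ 0.0884.
C₀ = D/Vd = 691/143 ≈ 4.832 mcg/mL.
Before the 6th dose, 5 doses have been given. Superposition: Cmin = C₀·(f + f² + … + f^5).
≈ 4.832 × (0.0884 + 0.0078 + 0.0007 + 0.0001 + 0.0000) ≈ 4.832 × 0.0970 ≈ 0.469 mcg/mL.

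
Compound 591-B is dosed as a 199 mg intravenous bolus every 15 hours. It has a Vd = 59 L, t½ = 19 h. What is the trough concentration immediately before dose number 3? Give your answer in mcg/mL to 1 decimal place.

f = (1/2)^(τ/t½) = (1/2)^(15/19) ≈ 0.5786.
C₀ = D/Vd = 199/59 ≈ 3.373 mcg/mL.
Before the 3rd dose, 2 doses have been given. Superposition: Cmin = C₀·(f + f²).
≈ 3.373 × (0.5786 + 0.3348) ≈ 3.373 × 0.9134 ≈ 3.081 mcg/mL.

3.1 mcg/mL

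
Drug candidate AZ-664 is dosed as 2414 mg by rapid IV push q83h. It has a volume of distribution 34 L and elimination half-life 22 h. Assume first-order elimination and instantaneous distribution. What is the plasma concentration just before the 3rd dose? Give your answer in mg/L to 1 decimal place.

5.6 mg/L

f = (1/2)^(τ/t½) = (1/2)^(83/22) ≈ 0.0732.
C₀ = D/Vd = 2414/34 ≈ 71.000 mg/L.
Before the 3rd dose, 2 doses have been given. Superposition: Cmin = C₀·(f + f²).
≈ 71.000 × (0.0732 + 0.0054) ≈ 71.000 × 0.0786 ≈ 5.581 mg/L.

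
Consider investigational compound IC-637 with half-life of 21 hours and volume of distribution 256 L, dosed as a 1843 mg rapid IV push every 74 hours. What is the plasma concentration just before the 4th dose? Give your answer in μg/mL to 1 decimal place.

f = (1/2)^(τ/t½) = (1/2)^(74/21) ≈ 0.0869.
C₀ = D/Vd = 1843/256 ≈ 7.199 μg/mL.
Before the 4th dose, 3 doses have been given. Superposition: Cmin = C₀·(f + f² + … + f^3).
≈ 7.199 × (0.0869 + 0.0076 + 0.0007) ≈ 7.199 × 0.0952 ≈ 0.685 μg/mL.

0.7 μg/mL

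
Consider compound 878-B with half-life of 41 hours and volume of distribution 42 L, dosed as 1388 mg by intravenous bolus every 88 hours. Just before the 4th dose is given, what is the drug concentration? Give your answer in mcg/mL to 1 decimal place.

9.5 mcg/mL

f = (1/2)^(τ/t½) = (1/2)^(88/41) ≈ 0.2259.
C₀ = D/Vd = 1388/42 ≈ 33.048 mcg/mL.
Before the 4th dose, 3 doses have been given. Superposition: Cmin = C₀·(f + f² + … + f^3).
≈ 33.048 × (0.2259 + 0.0510 + 0.0115) ≈ 33.048 × 0.2884 ≈ 9.531 mcg/mL.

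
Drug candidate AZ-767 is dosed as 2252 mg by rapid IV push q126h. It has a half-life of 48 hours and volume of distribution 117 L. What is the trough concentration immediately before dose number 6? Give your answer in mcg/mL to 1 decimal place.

f = (1/2)^(τ/t½) = (1/2)^(126/48) ≈ 0.1621.
C₀ = D/Vd = 2252/117 ≈ 19.248 mcg/mL.
Before the 6th dose, 5 doses have been given. Superposition: Cmin = C₀·(f + f² + … + f^5).
≈ 19.248 × (0.1621 + 0.0263 + 0.0043 + 0.0007 + 0.0001) ≈ 19.248 × 0.1935 ≈ 3.724 mcg/mL.

3.7 mcg/mL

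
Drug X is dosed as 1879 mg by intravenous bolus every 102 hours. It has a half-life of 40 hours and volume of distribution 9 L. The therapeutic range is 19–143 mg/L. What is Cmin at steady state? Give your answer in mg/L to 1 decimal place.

τ/t½ = 102/40 ≈ 2.55, so fraction remaining f = (1/2)^(102/40) ≈ 0.1708.
At steady state, accumulation factor R = 1/(1 − e^(−kτ)) ≈ 1.2060.
Each bolus raises the concentration by D/Vd = 1879/9 ≈ 208.778 mg/L.
Steady-state peak Cmax,ss = C₀·R ≈ 208.778 × 1.2060 ≈ 251.786 mg/L.
Steady-state trough Cmin,ss = Cmax,ss·f ≈ 251.786 × 0.1708 ≈ 43.005 mg/L.
Trough 43.0 mg/L vs MEC 19 mg/L: adequate.

43.0 mg/L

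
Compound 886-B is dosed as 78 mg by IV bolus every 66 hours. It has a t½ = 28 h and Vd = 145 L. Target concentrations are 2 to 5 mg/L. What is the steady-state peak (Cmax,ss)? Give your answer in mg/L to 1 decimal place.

0.7 mg/L

k = ln2/t½ = ln2/28 ≈ 0.024755 h⁻¹; fraction remaining f = e^(−kτ) = e^(−0.024755×66) ≈ 0.1952.
At steady state, accumulation factor R = 1/(1 − e^(−kτ)) ≈ 1.2425.
Each bolus raises the concentration by D/Vd = 78/145 ≈ 0.538 mg/L.
Steady-state peak Cmax,ss = C₀·R ≈ 0.538 × 1.2425 ≈ 0.668 mg/L.
Peak 0.7 mg/L vs MTC 5 mg/L: below toxic threshold.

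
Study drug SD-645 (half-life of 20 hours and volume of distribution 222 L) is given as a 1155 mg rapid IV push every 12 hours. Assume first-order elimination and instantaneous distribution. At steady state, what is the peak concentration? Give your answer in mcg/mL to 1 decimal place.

15.3 mcg/mL

k = ln2/t½ = ln2/20 ≈ 0.034657 h⁻¹; fraction remaining f = e^(−kτ) = e^(−0.034657×12) ≈ 0.6598.
Accumulation ratio R = 1/(1 − f) ≈ 1/0.3402 ≈ 2.9394.
Each bolus raises the concentration by D/Vd = 1155/222 ≈ 5.203 mcg/mL.
Cmax,ss = C₀/(1 − f) ≈ 5.203/0.3402 ≈ 15.294 mcg/mL.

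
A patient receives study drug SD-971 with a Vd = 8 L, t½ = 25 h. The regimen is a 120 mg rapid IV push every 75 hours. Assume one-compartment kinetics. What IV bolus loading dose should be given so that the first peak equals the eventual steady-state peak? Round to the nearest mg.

f = (1/2)^(75/25) ≈ 0.125000; accumulation ratio R = 1/(1−f) ≈ 1.14286.
Loading dose to hit Cmax,ss on first dose: D_load = D_maint·R ≈ 120 × 1.14286 ≈ 137.14 mg.

137 mg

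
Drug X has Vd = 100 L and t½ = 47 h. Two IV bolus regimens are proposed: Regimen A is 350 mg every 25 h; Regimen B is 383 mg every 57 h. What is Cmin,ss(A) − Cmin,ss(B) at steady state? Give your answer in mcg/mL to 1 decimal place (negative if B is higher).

4.9 mcg/mL

Regimen A: f = (1/2)^(25/47) ≈ 0.6916; Cmin,ss = (350/100)·f/(1−f) ≈ 7.849 mcg/mL.
Regimen B: f = (1/2)^(57/47) ≈ 0.4314; Cmin,ss = (383/100)·f/(1−f) ≈ 2.906 mcg/mL.
Difference ≈ 7.849 − 2.906 ≈ 4.943 mcg/mL.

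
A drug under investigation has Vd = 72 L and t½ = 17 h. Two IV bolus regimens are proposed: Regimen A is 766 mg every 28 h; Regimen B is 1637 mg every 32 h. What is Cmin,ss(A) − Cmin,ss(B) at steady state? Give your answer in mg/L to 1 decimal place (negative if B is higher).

Regimen A: f = (1/2)^(28/17) ≈ 0.3193; Cmin,ss = (766/72)·f/(1−f) ≈ 4.990 mg/L.
Regimen B: f = (1/2)^(32/17) ≈ 0.2712; Cmin,ss = (1637/72)·f/(1−f) ≈ 8.461 mg/L.
Difference ≈ 4.990 − 8.461 ≈ -3.471 mg/L.

-3.5 mg/L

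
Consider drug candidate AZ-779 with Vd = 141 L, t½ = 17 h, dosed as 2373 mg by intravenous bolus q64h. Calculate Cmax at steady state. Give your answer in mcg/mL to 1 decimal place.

18.2 mcg/mL

Over one 64-h interval, 64/17 ≈ 3.7647 half-lives elapse, leaving f ≈ 0.0736 of each dose.
Accumulation ratio R = 1/(1 − f) ≈ 1/0.9264 ≈ 1.0794.
Single-dose peak C₀ = D/Vd = 2373/141 ≈ 16.830 mcg/mL.
Steady-state peak Cmax,ss = C₀·R ≈ 16.830 × 1.0794 ≈ 18.166 mcg/mL.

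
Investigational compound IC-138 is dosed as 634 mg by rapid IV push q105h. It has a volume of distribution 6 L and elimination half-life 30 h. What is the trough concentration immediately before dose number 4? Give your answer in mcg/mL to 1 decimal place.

10.2 mcg/mL

f = (1/2)^(τ/t½) = (1/2)^(105/30) ≈ 0.0884.
C₀ = D/Vd = 634/6 ≈ 105.667 mcg/mL.
Before the 4th dose, 3 doses have been given. Superposition: Cmin = C₀·(f + f² + … + f^3).
≈ 105.667 × (0.0884 + 0.0078 + 0.0007) ≈ 105.667 × 0.0969 ≈ 10.239 mcg/mL.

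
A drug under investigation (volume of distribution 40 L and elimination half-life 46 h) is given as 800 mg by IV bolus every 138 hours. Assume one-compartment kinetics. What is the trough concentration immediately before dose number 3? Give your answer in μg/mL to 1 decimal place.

f = (1/2)^(τ/t½) = (1/2)^(138/46) ≈ 0.1250.
C₀ = D/Vd = 800/40 ≈ 20.000 μg/mL.
Before the 3rd dose, 2 doses have been given. Superposition: Cmin = C₀·(f + f²).
≈ 20.000 × (0.1250 + 0.0156) ≈ 20.000 × 0.1406 ≈ 2.812 μg/mL.

2.8 μg/mL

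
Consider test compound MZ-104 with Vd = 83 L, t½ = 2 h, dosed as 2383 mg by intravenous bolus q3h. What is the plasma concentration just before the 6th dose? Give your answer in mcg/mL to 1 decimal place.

f = (1/2)^(τ/t½) = (1/2)^(3/2) ≈ 0.3536.
C₀ = D/Vd = 2383/83 ≈ 28.711 mcg/mL.
Before the 6th dose, 5 doses have been given. Superposition: Cmin = C₀·(f + f² + … + f^5).
≈ 28.711 × (0.3536 + 0.1250 + 0.0442 + 0.0156 + 0.0055) ≈ 28.711 × 0.5439 ≈ 15.616 mcg/mL.

15.6 mcg/mL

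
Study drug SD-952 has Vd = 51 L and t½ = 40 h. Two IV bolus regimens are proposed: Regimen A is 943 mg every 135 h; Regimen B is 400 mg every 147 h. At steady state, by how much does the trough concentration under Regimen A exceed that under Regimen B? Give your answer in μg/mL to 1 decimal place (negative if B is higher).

1.3 μg/mL

Regimen A: f = (1/2)^(135/40) ≈ 0.0964; Cmin,ss = (943/51)·f/(1−f) ≈ 1.973 μg/mL.
Regimen B: f = (1/2)^(147/40) ≈ 0.0783; Cmin,ss = (400/51)·f/(1−f) ≈ 0.666 μg/mL.
Difference ≈ 1.973 − 0.666 ≈ 1.307 μg/mL.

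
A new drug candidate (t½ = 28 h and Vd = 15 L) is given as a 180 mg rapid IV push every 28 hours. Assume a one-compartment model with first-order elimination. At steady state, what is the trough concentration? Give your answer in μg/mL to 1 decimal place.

τ = 28 h = 1 half-life, so f = (1/2)^1 = 0.5.
Accumulation ratio R = 1/(1 − f) = 1/0.5 = 2/1.
Single-dose peak C₀ = D/Vd = 180/15 = 12 μg/mL.
Steady-state peak Cmax,ss = C₀·R = 12 × 2/1 ≈ 24.000 μg/mL.
Steady-state trough Cmin,ss = Cmax,ss·f ≈ 24.000 × 0.5 ≈ 12.000 μg/mL.

12.0 μg/mL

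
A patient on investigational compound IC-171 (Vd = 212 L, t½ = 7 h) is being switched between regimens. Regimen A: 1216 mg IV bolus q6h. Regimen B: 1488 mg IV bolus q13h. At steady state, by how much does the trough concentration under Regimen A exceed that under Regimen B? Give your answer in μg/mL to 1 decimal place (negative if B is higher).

Regimen A: f = (1/2)^(6/7) ≈ 0.5520; Cmin,ss = (1216/212)·f/(1−f) ≈ 7.067 μg/mL.
Regimen B: f = (1/2)^(13/7) ≈ 0.2760; Cmin,ss = (1488/212)·f/(1−f) ≈ 2.676 μg/mL.
Difference ≈ 7.067 − 2.676 ≈ 4.391 μg/mL.

4.4 μg/mL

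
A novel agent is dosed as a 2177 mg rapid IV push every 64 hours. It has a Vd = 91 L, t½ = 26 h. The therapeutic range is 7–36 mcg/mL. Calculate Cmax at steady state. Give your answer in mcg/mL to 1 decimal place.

τ/t½ = 64/26 ≈ 2.4615, so fraction remaining f = (1/2)^(64/26) ≈ 0.1816.
Accumulation ratio R = 1/(1 − f) ≈ 1/0.8184 ≈ 1.2219.
Each bolus raises the concentration by D/Vd = 2177/91 ≈ 23.923 mcg/mL.
Steady-state peak Cmax,ss = C₀·R ≈ 23.923 × 1.2219 ≈ 29.232 mcg/mL.
Peak 29.2 mcg/mL vs MTC 36 mcg/mL: below toxic threshold.

29.2 mcg/mL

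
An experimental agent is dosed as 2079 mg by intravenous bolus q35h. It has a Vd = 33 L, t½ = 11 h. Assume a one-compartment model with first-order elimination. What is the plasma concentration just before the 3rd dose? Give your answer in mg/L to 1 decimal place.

f = (1/2)^(τ/t½) = (1/2)^(35/11) ≈ 0.1102.
C₀ = D/Vd = 2079/33 ≈ 63.000 mg/L.
Before the 3rd dose, 2 doses have been given. Superposition: Cmin = C₀·(f + f²).
≈ 63.000 × (0.1102 + 0.0121) ≈ 63.000 × 0.1223 ≈ 7.705 mg/L.

7.7 mg/L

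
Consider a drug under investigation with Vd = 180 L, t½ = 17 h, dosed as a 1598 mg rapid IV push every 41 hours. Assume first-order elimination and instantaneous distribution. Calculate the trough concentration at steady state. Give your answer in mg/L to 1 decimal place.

k = ln2/t½ = ln2/17 ≈ 0.040773 h⁻¹; fraction remaining f = e^(−kτ) = e^(−0.040773×41) ≈ 0.1879.
Accumulation ratio R = 1/(1 − f) ≈ 1/0.8121 ≈ 1.2314.
Each bolus raises the concentration by D/Vd = 1598/180 ≈ 8.878 mg/L.
Steady-state peak Cmax,ss = C₀·R ≈ 8.878 × 1.2314 ≈ 10.932 mg/L.
One interval later, Cmin,ss = Cmax,ss·e^(−kτ) ≈ 10.932 × 0.1879 ≈ 2.054 mg/L.

2.1 mg/L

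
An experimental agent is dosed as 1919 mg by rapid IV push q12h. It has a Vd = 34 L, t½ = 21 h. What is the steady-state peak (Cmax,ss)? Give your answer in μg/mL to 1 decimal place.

k = ln2/t½ = ln2/21 ≈ 0.033007 h⁻¹; fraction remaining f = e^(−kτ) = e^(−0.033007×12) ≈ 0.6730.
At steady state, accumulation factor R = 1/(1 − e^(−kτ)) ≈ 3.0581.
Single-dose peak C₀ = D/Vd = 1919/34 ≈ 56.441 μg/mL.
Steady-state peak Cmax,ss = C₀·R ≈ 56.441 × 3.0581 ≈ 172.602 μg/mL.

172.6 μg/mL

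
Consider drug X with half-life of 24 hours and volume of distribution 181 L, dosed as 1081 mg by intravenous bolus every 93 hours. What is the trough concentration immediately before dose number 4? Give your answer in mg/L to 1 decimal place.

0.4 mg/L

f = (1/2)^(τ/t½) = (1/2)^(93/24) ≈ 0.0682.
C₀ = D/Vd = 1081/181 ≈ 5.972 mg/L.
Before the 4th dose, 3 doses have been given. Superposition: Cmin = C₀·(f + f² + … + f^3).
≈ 5.972 × (0.0682 + 0.0047 + 0.0003) ≈ 5.972 × 0.0732 ≈ 0.437 mg/L.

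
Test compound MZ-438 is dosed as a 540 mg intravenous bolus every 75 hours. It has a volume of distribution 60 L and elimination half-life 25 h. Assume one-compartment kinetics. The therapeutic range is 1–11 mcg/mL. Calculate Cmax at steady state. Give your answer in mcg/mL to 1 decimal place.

τ = 75 h = 3 half-lives, so f = (1/2)^3 = 0.125.
Accumulation ratio R = 1/(1 − f) = 1/0.875 = 8/7.
Single-dose peak C₀ = D/Vd = 540/60 = 9 mcg/mL.
Steady-state peak Cmax,ss = C₀·R = 9 × 8/7 ≈ 10.286 mcg/mL.
Peak 10.3 mcg/mL vs MTC 11 mcg/mL: below toxic threshold.

10.3 mcg/mL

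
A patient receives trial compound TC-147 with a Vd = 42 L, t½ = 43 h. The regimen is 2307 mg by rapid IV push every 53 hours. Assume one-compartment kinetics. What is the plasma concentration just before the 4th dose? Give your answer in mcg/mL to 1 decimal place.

f = (1/2)^(τ/t½) = (1/2)^(53/43) ≈ 0.4256.
C₀ = D/Vd = 2307/42 ≈ 54.929 mcg/mL.
Before the 4th dose, 3 doses have been given. Superposition: Cmin = C₀·(f + f² + … + f^3).
≈ 54.929 × (0.4256 + 0.1811 + 0.0771) ≈ 54.929 × 0.6838 ≈ 37.560 mcg/mL.

37.6 mcg/mL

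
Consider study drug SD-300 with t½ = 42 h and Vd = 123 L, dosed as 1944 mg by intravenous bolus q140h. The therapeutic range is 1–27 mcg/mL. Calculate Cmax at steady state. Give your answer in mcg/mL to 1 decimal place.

17.5 mcg/mL

k = ln2/t½ = ln2/42 ≈ 0.016504 h⁻¹; fraction remaining f = e^(−kτ) = e^(−0.016504×140) ≈ 0.0992.
Accumulation ratio R = 1/(1 − f) ≈ 1/0.9008 ≈ 1.1101.
Single-dose peak C₀ = D/Vd = 1944/123 ≈ 15.805 mcg/mL.
Steady-state peak Cmax,ss = C₀·R ≈ 15.805 × 1.1101 ≈ 17.545 mcg/mL.
Peak 17.5 mcg/mL vs MTC 27 mcg/mL: below toxic threshold.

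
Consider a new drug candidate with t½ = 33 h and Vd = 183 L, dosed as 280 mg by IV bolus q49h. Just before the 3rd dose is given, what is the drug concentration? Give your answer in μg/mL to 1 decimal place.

0.7 μg/mL

f = (1/2)^(τ/t½) = (1/2)^(49/33) ≈ 0.3573.
C₀ = D/Vd = 280/183 ≈ 1.530 μg/mL.
Before the 3rd dose, 2 doses have been given. Superposition: Cmin = C₀·(f + f²).
≈ 1.530 × (0.3573 + 0.1277) ≈ 1.530 × 0.4850 ≈ 0.742 μg/mL.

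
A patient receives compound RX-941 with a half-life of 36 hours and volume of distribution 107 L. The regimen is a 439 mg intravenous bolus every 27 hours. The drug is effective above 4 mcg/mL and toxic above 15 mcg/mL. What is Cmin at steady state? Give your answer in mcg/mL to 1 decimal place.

6.0 mcg/mL

τ/t½ = 27/36 ≈ 0.75, so fraction remaining f = (1/2)^(27/36) ≈ 0.5946.
Each bolus raises the concentration by D/Vd = 439/107 ≈ 4.103 mcg/mL.
Steady-state trough Cmin,ss = C₀·f/(1−f) ≈ 4.103 × 0.5946/0.4054 ≈ 6.018 mcg/mL.
Trough 6.0 mcg/mL vs MEC 4 mcg/mL: adequate.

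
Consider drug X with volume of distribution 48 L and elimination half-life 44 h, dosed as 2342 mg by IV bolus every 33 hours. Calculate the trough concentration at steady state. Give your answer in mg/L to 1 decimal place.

71.6 mg/L

τ/t½ = 33/44 ≈ 0.75, so fraction remaining f = (1/2)^(33/44) ≈ 0.5946.
Single-dose peak C₀ = D/Vd = 2342/48 ≈ 48.792 mg/L.
Steady-state trough Cmin,ss = C₀·f/(1−f) ≈ 48.792 × 0.5946/0.4054 ≈ 71.563 mg/L.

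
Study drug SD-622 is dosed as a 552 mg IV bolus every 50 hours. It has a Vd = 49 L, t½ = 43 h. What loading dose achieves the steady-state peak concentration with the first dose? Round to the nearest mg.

f = (1/2)^(50/43) ≈ 0.446648; accumulation ratio R = 1/(1−f) ≈ 1.80717.
Loading dose to hit Cmax,ss on first dose: D_load = D_maint·R ≈ 552 × 1.80717 ≈ 997.56 mg.

998 mg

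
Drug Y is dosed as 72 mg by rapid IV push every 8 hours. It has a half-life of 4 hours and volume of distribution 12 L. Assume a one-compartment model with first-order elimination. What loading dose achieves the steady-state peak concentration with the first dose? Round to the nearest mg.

96 mg

f = (1/2)^(8/4) ≈ 0.250000; accumulation ratio R = 1/(1−f) ≈ 1.33333.
Loading dose to hit Cmax,ss on first dose: D_load = D_maint·R ≈ 72 × 1.33333 ≈ 96.00 mg.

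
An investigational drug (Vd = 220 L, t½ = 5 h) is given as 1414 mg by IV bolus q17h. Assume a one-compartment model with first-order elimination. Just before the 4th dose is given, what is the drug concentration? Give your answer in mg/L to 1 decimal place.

0.7 mg/L

f = (1/2)^(τ/t½) = (1/2)^(17/5) ≈ 0.0947.
C₀ = D/Vd = 1414/220 ≈ 6.427 mg/L.
Before the 4th dose, 3 doses have been given. Superposition: Cmin = C₀·(f + f² + … + f^3).
≈ 6.427 × (0.0947 + 0.0090 + 0.0008) ≈ 6.427 × 0.1045 ≈ 0.672 mg/L.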